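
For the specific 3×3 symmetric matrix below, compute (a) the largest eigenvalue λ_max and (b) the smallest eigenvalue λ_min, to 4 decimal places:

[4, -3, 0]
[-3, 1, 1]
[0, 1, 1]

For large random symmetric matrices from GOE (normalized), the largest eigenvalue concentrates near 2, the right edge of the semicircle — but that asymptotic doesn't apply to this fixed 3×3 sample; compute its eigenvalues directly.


Since M is real symmetric, all three eigenvalues are real; they are the roots of det(λI − M) = λ³ − (tr M) λ² + s λ − det M, where s is the sum of the principal 2×2 minors.
tr M = 4 + 1 + 1 = 6.
s = (4·1 − (-3)²) + (4·1 − 0²) + (1·1 − 1²) = -5 + 4 + 0 = -1.
det M (expand along row 1) = 4·0 − (-3)·(-3) + 0·(-3) = -9.
Characteristic polynomial: λ³ − 6λ² − λ + 9 = 0.
Substitute λ = y + (tr M)/3 = y + 2.000000 to remove the quadratic term: y³ + p·y + q = 0 with p = s − (tr M)²/3 = -13.000000 and q = −2(tr M)³/27 + (tr M)·s/3 − det M = -9.000000.
Three real roots ⇒ use the trigonometric (Viète) form: r = 2√(−p/3) = 4.163332, φ = arccos(3q/(p·r)) = arccos(0.498861) = 1.048513 rad.
y_k = r·cos(φ/3 − 2πk/3) for k = 0, 1, 2 gives y = 3.911628, -0.721158, -3.190470.
λ_k = y_k + 2.000000 gives λ = 5.9116, 1.2788, -1.1905 (check: the sum is 6.0000 = tr M).

Hence λ_max = 5.9116 and λ_min = -1.1905.


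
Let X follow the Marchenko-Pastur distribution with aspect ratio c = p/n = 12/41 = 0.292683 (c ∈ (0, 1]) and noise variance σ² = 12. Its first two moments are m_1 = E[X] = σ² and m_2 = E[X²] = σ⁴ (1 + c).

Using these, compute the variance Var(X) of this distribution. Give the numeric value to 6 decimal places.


m_1 = E[X] = σ² = 12, so m_1² = 144.
m_2 = E[X²] = σ⁴ (1 + c) = 144 · (1 + 0.292683) = 144 · 1.292683 = 186.146341.
(Note m_2 − m_1² simplifies to c · σ⁴ = 0.292683 · 144.)

Var(X) = m_2 − m_1² = 186.146341 − 144 = 42.146341.


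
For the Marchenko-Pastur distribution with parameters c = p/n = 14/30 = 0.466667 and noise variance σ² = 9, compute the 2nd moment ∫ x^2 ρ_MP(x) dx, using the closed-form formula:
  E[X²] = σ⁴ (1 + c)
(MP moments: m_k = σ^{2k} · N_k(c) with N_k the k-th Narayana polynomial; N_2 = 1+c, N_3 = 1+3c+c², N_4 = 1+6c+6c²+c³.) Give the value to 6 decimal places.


E[X²] = σ⁴ (1 + c) (second MP moment). With σ² = 9 (so σ⁴ = 81) and c = 14/30 = 0.466667: E[X²] = 81 · (1 + 0.466667) = 81 · 1.466667.

So E[X^2] = 118.800000.


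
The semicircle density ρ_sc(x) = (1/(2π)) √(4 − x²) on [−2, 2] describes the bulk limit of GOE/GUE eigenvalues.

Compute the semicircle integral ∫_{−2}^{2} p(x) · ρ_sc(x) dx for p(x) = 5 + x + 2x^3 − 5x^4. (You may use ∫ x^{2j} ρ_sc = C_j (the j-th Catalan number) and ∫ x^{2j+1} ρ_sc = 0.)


Write p(x) = Σ a_i x^i, split into monomials and integrate each against ρ_sc separately.
Using ∫ x^{2j} ρ_sc = C_j = (1/(j+1)) C(2j, j) (Catalan numbers) and ∫ x^{2j+1} ρ_sc = 0 (odd monomials vanish by symmetry):
  i = 0 (even): a_0 · C_{0} = 5 · 1 = 5
  i = 1 (odd): ∫ x^1 ρ_sc = 0 (vanishes)
  i = 3 (odd): ∫ x^3 ρ_sc = 0 (vanishes)
  i = 4 (even): a_4 · C_{2} = -5 · 2 = -10

Summing the contributions: ∫_{−2}^{2} p(x) ρ_sc(x) dx = 5 + (-10) = -5.


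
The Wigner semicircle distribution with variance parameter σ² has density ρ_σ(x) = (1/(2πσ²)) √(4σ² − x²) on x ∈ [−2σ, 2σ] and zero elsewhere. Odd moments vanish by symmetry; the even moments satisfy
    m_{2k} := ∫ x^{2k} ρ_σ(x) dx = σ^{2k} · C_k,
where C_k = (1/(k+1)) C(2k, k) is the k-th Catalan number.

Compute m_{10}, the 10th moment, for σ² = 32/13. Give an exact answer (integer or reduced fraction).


By the scaled semicircle moment identity, m_{2k} = σ^{2k} · C_k with k = 5.
C_5 = (1/(k+1)) · C(2k, k) = (1/6) · C(10, 5) = (1/6) · 252 = 42.
σ^{2k} = (σ²)^k = (32/13)^5 = 33554432/371293.

Therefore m_{10} = σ^{10} · C_5 = (33554432/371293) · 42 = 1409286144/371293.


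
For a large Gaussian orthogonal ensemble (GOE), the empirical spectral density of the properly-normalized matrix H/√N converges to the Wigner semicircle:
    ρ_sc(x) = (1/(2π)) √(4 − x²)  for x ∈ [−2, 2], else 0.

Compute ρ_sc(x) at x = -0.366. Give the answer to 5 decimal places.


ρ_sc(x) = (1/(2π)) √(4 − x²). With x = -0.366:
  4 − x² = 4 − (-0.366)² = 4 − 0.133956 = 3.866044.
  √(4 − x²) = 1.966226.
  1/(2π) = 0.159155.
  ρ_sc(-0.366) = 0.159155 · 1.966226 = 0.312935.

Rounded to 5 decimal places: ρ_sc(-0.366) ≈ 0.31293.


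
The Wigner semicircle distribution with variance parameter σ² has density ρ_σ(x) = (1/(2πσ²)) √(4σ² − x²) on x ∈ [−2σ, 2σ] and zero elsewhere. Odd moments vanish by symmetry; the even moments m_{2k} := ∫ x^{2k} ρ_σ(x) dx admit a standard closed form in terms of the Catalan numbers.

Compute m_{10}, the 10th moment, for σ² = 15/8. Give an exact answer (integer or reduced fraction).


By the scaled semicircle moment identity, m_{2k} = σ^{2k} · C_k with k = 5.
C_5 = (1/(k+1)) · C(2k, k) = (1/6) · C(10, 5) = (1/6) · 252 = 42.
σ^{2k} = (σ²)^k = (15/8)^5 = 759375/32768.

Therefore m_{10} = σ^{10} · C_5 = (759375/32768) · 42 = 15946875/16384.


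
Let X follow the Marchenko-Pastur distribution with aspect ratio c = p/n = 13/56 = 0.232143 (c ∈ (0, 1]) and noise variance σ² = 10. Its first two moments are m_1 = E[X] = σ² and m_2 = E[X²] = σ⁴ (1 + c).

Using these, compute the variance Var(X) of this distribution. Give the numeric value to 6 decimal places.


m_1 = E[X] = σ² = 10, so m_1² = 100.
m_2 = E[X²] = σ⁴ (1 + c) = 100 · (1 + 0.232143) = 100 · 1.232143 = 123.214286.
(Note m_2 − m_1² simplifies to c · σ⁴ = 0.232143 · 100.)

Var(X) = m_2 − m_1² = 123.214286 − 100 = 23.214286.


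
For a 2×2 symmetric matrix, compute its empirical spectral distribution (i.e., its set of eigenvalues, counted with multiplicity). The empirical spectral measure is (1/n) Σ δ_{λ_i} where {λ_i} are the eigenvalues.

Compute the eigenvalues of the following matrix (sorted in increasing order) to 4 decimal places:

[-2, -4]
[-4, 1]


Since M is real symmetric, both eigenvalues are real; they are the roots of det(λI − M) = λ² − (tr M) λ + det M.
tr M = -2 + 1 = -1.
det M = (-2)·1 − (-4)² = -2 − 16 = -18.
Characteristic polynomial: λ² + λ − 18 = 0.
Discriminant Δ = (tr M)² − 4·det M = 1 − (-72) = 73; √Δ = 8.544004.
λ = (tr M ± √Δ)/2 = (-1 ± 8.544004)/2, giving (tr M − √Δ)/2 = -4.7720 and (tr M + √Δ)/2 = 3.7720.

Eigenvalues sorted in increasing order: [-4.7720, 3.7720].


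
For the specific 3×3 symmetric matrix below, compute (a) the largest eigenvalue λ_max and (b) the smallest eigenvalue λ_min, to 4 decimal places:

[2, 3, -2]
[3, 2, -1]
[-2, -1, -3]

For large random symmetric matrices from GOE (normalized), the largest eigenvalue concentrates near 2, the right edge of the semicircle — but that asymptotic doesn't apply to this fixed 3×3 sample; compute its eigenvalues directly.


Since M is real symmetric, all three eigenvalues are real; they are the roots of det(λI − M) = λ³ − (tr M) λ² + s λ − det M, where s is the sum of the principal 2×2 minors.
tr M = 2 + 2 + (-3) = 1.
s = (2·2 − 3²) + (2·(-3) − (-2)²) + (2·(-3) − (-1)²) = -5 + (-10) + (-7) = -22.
det M (expand along row 1) = 2·(-7) − 3·(-11) + (-2)·1 = 17.
Characteristic polynomial: λ³ − λ² − 22λ − 17 = 0.
Substitute λ = y + (tr M)/3 = y + 0.333333 to remove the quadratic term: y³ + p·y + q = 0 with p = s − (tr M)²/3 = -22.333333 and q = −2(tr M)³/27 + (tr M)·s/3 − det M = -24.407407.
Three real roots ⇒ use the trigonometric (Viète) form: r = 2√(−p/3) = 5.456902, φ = arccos(3q/(p·r)) = arccos(0.600818) = 0.926272 rad.
y_k = r·cos(φ/3 − 2πk/3) for k = 0, 1, 2 gives y = 5.198856, -1.163371, -4.035485.
λ_k = y_k + 0.333333 gives λ = 5.5322, -0.8300, -3.7022 (check: the sum is 1.0000 = tr M).

Hence λ_max = 5.5322 and λ_min = -3.7022.


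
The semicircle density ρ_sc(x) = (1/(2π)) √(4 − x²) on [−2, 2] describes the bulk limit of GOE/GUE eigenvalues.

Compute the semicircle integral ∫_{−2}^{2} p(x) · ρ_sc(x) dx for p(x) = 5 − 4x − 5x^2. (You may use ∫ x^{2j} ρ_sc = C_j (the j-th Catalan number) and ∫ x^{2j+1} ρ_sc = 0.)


Write p(x) = Σ a_i x^i, split into monomials and integrate each against ρ_sc separately.
Using ∫ x^{2j} ρ_sc = C_j = (1/(j+1)) C(2j, j) (Catalan numbers) and ∫ x^{2j+1} ρ_sc = 0 (odd monomials vanish by symmetry):
  i = 0 (even): a_0 · C_{0} = 5 · 1 = 5
  i = 1 (odd): ∫ x^1 ρ_sc = 0 (vanishes)
  i = 2 (even): a_2 · C_{1} = -5 · 1 = -5

Summing the contributions: ∫_{−2}^{2} p(x) ρ_sc(x) dx = 5 + (-5) = 0.


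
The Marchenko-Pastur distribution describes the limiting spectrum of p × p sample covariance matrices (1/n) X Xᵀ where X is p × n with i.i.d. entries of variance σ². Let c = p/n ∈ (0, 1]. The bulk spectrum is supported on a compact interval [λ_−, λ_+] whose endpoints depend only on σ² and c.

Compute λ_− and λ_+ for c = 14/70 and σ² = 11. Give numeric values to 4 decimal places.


c = 14/70 = 0.200000; √c = 0.447214.
λ_− = σ² (1 − √c)² = 11 · (1 − 0.447214)² = 11 · (0.552786)² = 3.361301.
λ_+ = σ² (1 + √c)² = 11 · (1 + 0.447214)² = 11 · (1.447214)² = 23.038699.

Rounded to 4 decimal places: λ_− ≈ 3.3613, λ_+ ≈ 23.0387.


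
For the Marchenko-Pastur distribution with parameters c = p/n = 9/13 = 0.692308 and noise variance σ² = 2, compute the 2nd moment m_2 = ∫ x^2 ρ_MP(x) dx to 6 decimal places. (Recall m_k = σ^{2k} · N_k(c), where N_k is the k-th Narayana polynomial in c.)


E[X²] = σ⁴ (1 + c) (second MP moment). With σ² = 2 (so σ⁴ = 4) and c = 9/13 = 0.692308: E[X²] = 4 · (1 + 0.692308) = 4 · 1.692308.

So E[X^2] = 6.769231.


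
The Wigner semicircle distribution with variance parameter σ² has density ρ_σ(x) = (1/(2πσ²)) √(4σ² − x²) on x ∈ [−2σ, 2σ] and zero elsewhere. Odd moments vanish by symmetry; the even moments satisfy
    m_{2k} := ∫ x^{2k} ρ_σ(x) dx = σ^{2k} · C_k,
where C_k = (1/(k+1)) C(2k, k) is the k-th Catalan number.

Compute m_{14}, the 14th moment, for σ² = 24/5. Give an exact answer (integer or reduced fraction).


By the scaled semicircle moment identity, m_{2k} = σ^{2k} · C_k with k = 7.
C_7 = (1/(k+1)) · C(2k, k) = (1/8) · C(14, 7) = (1/8) · 3432 = 429.
σ^{2k} = (σ²)^k = (24/5)^7 = 4586471424/78125.

Therefore m_{14} = σ^{14} · C_7 = (4586471424/78125) · 429 = 1967596240896/78125.


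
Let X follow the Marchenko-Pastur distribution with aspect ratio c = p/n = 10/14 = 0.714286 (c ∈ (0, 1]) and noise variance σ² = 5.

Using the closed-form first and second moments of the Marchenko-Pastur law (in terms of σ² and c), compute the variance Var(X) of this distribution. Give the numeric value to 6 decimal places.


Recall the MP moments m_1 = E[X] = σ² and m_2 = E[X²] = σ⁴ (1 + c).
m_1 = E[X] = σ² = 5, so m_1² = 25.
m_2 = E[X²] = σ⁴ (1 + c) = 25 · (1 + 0.714286) = 25 · 1.714286 = 42.857143.
(Note m_2 − m_1² simplifies to c · σ⁴ = 0.714286 · 25.)

Var(X) = m_2 − m_1² = 42.857143 − 25 = 17.857143.


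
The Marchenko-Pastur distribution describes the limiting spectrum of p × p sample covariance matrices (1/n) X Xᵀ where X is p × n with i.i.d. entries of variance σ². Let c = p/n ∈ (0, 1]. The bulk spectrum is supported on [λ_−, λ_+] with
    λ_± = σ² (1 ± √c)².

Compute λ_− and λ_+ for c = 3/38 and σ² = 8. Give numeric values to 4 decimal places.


c = 3/38 = 0.078947; √c = 0.280976.
λ_− = σ² (1 − √c)² = 8 · (1 − 0.280976)² = 8 · (0.719024)² = 4.135967.
λ_+ = σ² (1 + √c)² = 8 · (1 + 0.280976)² = 8 · (1.280976)² = 13.127191.

Rounded to 4 decimal places: λ_− ≈ 4.1360, λ_+ ≈ 13.1272.


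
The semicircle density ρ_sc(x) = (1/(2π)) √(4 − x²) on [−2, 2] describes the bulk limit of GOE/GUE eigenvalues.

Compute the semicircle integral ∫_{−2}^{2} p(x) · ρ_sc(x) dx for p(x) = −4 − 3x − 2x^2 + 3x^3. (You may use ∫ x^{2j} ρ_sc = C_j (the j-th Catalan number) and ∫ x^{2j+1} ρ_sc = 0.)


Write p(x) = Σ a_i x^i, split into monomials and integrate each against ρ_sc separately.
Using ∫ x^{2j} ρ_sc = C_j = (1/(j+1)) C(2j, j) (Catalan numbers) and ∫ x^{2j+1} ρ_sc = 0 (odd monomials vanish by symmetry):
  i = 0 (even): a_0 · C_{0} = -4 · 1 = -4
  i = 1 (odd): ∫ x^1 ρ_sc = 0 (vanishes)
  i = 2 (even): a_2 · C_{1} = -2 · 1 = -2
  i = 3 (odd): ∫ x^3 ρ_sc = 0 (vanishes)

Summing the contributions: ∫_{−2}^{2} p(x) ρ_sc(x) dx = (-4) + (-2) = -6.


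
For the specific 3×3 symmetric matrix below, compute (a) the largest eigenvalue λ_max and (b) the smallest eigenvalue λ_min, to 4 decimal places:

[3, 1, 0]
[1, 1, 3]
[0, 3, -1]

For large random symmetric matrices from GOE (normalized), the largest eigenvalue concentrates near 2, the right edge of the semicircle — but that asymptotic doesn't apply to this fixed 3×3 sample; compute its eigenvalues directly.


Since M is real symmetric, all three eigenvalues are real; they are the roots of det(λI − M) = λ³ − (tr M) λ² + s λ − det M, where s is the sum of the principal 2×2 minors.
tr M = 3 + 1 + (-1) = 3.
s = (3·1 − 1²) + (3·(-1) − 0²) + (1·(-1) − 3²) = 2 + (-3) + (-10) = -11.
det M (expand along row 1) = 3·(-10) − 1·(-1) + 0·3 = -29.
Characteristic polynomial: λ³ − 3λ² − 11λ + 29 = 0.
Substitute λ = y + (tr M)/3 = y + 1.000000 to remove the quadratic term: y³ + p·y + q = 0 with p = s − (tr M)²/3 = -14.000000 and q = −2(tr M)³/27 + (tr M)·s/3 − det M = 16.000000.
Three real roots ⇒ use the trigonometric (Viète) form: r = 2√(−p/3) = 4.320494, φ = arccos(3q/(p·r)) = arccos(-0.793560) = 2.487434 rad.
y_k = r·cos(φ/3 − 2πk/3) for k = 0, 1, 2 gives y = 2.918523, 1.299664, -4.218187.
λ_k = y_k + 1.000000 gives λ = 3.9185, 2.2997, -3.2182 (check: the sum is 3.0000 = tr M).

Hence λ_max = 3.9185 and λ_min = -3.2182.


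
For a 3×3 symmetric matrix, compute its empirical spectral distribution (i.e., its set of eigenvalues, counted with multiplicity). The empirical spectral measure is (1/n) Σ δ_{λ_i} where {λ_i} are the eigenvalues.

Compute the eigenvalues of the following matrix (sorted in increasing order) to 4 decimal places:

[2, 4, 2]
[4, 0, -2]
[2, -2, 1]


Since M is real symmetric, all three eigenvalues are real; they are the roots of det(λI − M) = λ³ − (tr M) λ² + s λ − det M, where s is the sum of the principal 2×2 minors.
tr M = 2 + 0 + 1 = 3.
s = (2·0 − 4²) + (2·1 − 2²) + (0·1 − (-2)²) = -16 + (-2) + (-4) = -22.
det M (expand along row 1) = 2·(-4) − 4·8 + 2·(-8) = -56.
Characteristic polynomial: λ³ − 3λ² − 22λ + 56 = 0.
Substitute λ = y + (tr M)/3 = y + 1.000000 to remove the quadratic term: y³ + p·y + q = 0 with p = s − (tr M)²/3 = -25.000000 and q = −2(tr M)³/27 + (tr M)·s/3 − det M = 32.000000.
Three real roots ⇒ use the trigonometric (Viète) form: r = 2√(−p/3) = 5.773503, φ = arccos(3q/(p·r)) = arccos(-0.665108) = 2.298434 rad.
y_k = r·cos(φ/3 − 2πk/3) for k = 0, 1, 2 gives y = 4.160323, 1.386650, -5.546973.
λ_k = y_k + 1.000000 gives λ = 5.1603, 2.3866, -4.5470 (check: the sum is 3.0000 = tr M).

Eigenvalues sorted in increasing order: [-4.5470, 2.3866, 5.1603].


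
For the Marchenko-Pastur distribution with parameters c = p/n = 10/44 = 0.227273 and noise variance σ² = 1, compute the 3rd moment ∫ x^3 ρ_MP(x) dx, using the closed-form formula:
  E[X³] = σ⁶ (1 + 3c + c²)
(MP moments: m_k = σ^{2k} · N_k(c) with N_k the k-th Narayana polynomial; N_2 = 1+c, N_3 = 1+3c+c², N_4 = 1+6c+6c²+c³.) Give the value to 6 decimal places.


E[X³] = σ⁶ (1 + 3c + c²) (third MP moment). With σ² = 1 (so σ⁶ = 1) and c = 10/44 = 0.227273: E[X³] = 1 · (1 + 3·0.227273 + (0.227273)²) = 1 · 1.733471.

So E[X^3] = 1.733471.


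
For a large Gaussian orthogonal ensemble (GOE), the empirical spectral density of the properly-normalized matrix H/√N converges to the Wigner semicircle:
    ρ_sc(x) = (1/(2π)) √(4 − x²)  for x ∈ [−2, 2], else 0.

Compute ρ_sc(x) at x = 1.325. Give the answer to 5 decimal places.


ρ_sc(x) = (1/(2π)) √(4 − x²). With x = 1.325:
  4 − x² = 4 − (1.325)² = 4 − 1.755625 = 2.244375.
  √(4 − x²) = 1.498124.
  1/(2π) = 0.159155.
  ρ_sc(1.325) = 0.159155 · 1.498124 = 0.238434.

Rounded to 5 decimal places: ρ_sc(1.325) ≈ 0.23843.


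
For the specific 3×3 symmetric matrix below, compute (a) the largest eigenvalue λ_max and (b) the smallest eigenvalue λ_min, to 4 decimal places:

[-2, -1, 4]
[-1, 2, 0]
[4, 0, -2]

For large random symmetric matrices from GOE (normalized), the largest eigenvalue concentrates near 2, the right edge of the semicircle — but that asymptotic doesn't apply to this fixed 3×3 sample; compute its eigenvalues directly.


Since M is real symmetric, all three eigenvalues are real; they are the roots of det(λI − M) = λ³ − (tr M) λ² + s λ − det M, where s is the sum of the principal 2×2 minors.
tr M = -2 + 2 + (-2) = -2.
s = ((-2)·2 − (-1)²) + ((-2)·(-2) − 4²) + (2·(-2) − 0²) = -5 + (-12) + (-4) = -21.
det M (expand along row 1) = (-2)·(-4) − (-1)·2 + 4·(-8) = -22.
Characteristic polynomial: λ³ + 2λ² − 21λ + 22 = 0.
Substitute λ = y + (tr M)/3 = y − 0.666667 to remove the quadratic term: y³ + p·y + q = 0 with p = s − (tr M)²/3 = -22.333333 and q = −2(tr M)³/27 + (tr M)·s/3 − det M = 36.592593.
Three real roots ⇒ use the trigonometric (Viète) form: r = 2√(−p/3) = 5.456902, φ = arccos(3q/(p·r)) = arccos(-0.900772) = 2.692340 rad.
y_k = r·cos(φ/3 − 2πk/3) for k = 0, 1, 2 gives y = 3.402968, 1.992861, -5.395830.
λ_k = y_k − 0.666667 gives λ = 2.7363, 1.3262, -6.0625 (check: the sum is -2.0000 = tr M).

Hence λ_max = 2.7363 and λ_min = -6.0625.


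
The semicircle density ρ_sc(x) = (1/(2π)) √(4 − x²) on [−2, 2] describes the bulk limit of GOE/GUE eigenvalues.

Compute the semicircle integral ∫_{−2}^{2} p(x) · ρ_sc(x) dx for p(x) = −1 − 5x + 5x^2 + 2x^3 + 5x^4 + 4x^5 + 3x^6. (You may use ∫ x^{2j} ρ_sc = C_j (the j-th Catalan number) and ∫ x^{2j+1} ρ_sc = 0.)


Write p(x) = Σ a_i x^i, split into monomials and integrate each against ρ_sc separately.
Using ∫ x^{2j} ρ_sc = C_j = (1/(j+1)) C(2j, j) (Catalan numbers) and ∫ x^{2j+1} ρ_sc = 0 (odd monomials vanish by symmetry):
  i = 0 (even): a_0 · C_{0} = -1 · 1 = -1
  i = 1 (odd): ∫ x^1 ρ_sc = 0 (vanishes)
  i = 2 (even): a_2 · C_{1} = 5 · 1 = 5
  i = 3 (odd): ∫ x^3 ρ_sc = 0 (vanishes)
  i = 4 (even): a_4 · C_{2} = 5 · 2 = 10
  i = 5 (odd): ∫ x^5 ρ_sc = 0 (vanishes)
  i = 6 (even): a_6 · C_{3} = 3 · 5 = 15

Summing the contributions: ∫_{−2}^{2} p(x) ρ_sc(x) dx = (-1) + 5 + 10 + 15 = 29.


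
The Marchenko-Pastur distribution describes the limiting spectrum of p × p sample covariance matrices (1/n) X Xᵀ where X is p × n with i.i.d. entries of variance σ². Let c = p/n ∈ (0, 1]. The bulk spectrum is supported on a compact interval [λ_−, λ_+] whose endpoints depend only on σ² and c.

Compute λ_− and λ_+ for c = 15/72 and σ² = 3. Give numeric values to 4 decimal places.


c = 15/72 = 0.208333; √c = 0.456435.
λ_− = σ² (1 − √c)² = 3 · (1 − 0.456435)² = 3 · (0.543565)² = 0.886387.
λ_+ = σ² (1 + √c)² = 3 · (1 + 0.456435)² = 3 · (1.456435)² = 6.363613.

Rounded to 4 decimal places: λ_− ≈ 0.8864, λ_+ ≈ 6.3636.


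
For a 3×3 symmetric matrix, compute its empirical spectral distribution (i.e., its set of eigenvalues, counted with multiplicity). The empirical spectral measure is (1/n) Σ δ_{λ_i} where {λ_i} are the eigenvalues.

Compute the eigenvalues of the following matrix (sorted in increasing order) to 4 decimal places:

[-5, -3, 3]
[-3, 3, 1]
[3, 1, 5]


Since M is real symmetric, all three eigenvalues are real; they are the roots of det(λI − M) = λ³ − (tr M) λ² + s λ − det M, where s is the sum of the principal 2×2 minors.
tr M = -5 + 3 + 5 = 3.
s = ((-5)·3 − (-3)²) + ((-5)·5 − 3²) + (3·5 − 1²) = -24 + (-34) + 14 = -44.
det M (expand along row 1) = (-5)·14 − (-3)·(-18) + 3·(-12) = -160.
Characteristic polynomial: λ³ − 3λ² − 44λ + 160 = 0.
Substitute λ = y + (tr M)/3 = y + 1.000000 to remove the quadratic term: y³ + p·y + q = 0 with p = s − (tr M)²/3 = -47.000000 and q = −2(tr M)³/27 + (tr M)·s/3 − det M = 114.000000.
Three real roots ⇒ use the trigonometric (Viète) form: r = 2√(−p/3) = 7.916228, φ = arccos(3q/(p·r)) = arccos(-0.919200) = 2.736840 rad.
y_k = r·cos(φ/3 − 2πk/3) for k = 0, 1, 2 gives y = 4.844289, 3.000000, -7.844289.
λ_k = y_k + 1.000000 gives λ = 5.8443, 4.0000, -6.8443 (check: the sum is 3.0000 = tr M).

Eigenvalues sorted in increasing order: [-6.8443, 4.0000, 5.8443].


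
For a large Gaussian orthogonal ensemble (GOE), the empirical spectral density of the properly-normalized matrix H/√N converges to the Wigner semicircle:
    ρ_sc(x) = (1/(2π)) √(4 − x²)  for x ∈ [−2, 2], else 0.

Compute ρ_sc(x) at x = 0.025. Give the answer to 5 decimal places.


ρ_sc(x) = (1/(2π)) √(4 − x²). With x = 0.025:
  4 − x² = 4 − (0.025)² = 4 − 0.000625 = 3.999375.
  √(4 − x²) = 1.999844.
  1/(2π) = 0.159155.
  ρ_sc(0.025) = 0.159155 · 1.999844 = 0.318285.

Rounded to 5 decimal places: ρ_sc(0.025) ≈ 0.31829.


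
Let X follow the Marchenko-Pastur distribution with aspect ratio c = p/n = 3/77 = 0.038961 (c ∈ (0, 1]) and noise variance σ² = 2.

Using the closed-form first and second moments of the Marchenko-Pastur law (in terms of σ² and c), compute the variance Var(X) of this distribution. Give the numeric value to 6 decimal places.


Recall the MP moments m_1 = E[X] = σ² and m_2 = E[X²] = σ⁴ (1 + c).
m_1 = E[X] = σ² = 2, so m_1² = 4.
m_2 = E[X²] = σ⁴ (1 + c) = 4 · (1 + 0.038961) = 4 · 1.038961 = 4.155844.
(Note m_2 − m_1² simplifies to c · σ⁴ = 0.038961 · 4.)

Var(X) = m_2 − m_1² = 4.155844 − 4 = 0.155844.


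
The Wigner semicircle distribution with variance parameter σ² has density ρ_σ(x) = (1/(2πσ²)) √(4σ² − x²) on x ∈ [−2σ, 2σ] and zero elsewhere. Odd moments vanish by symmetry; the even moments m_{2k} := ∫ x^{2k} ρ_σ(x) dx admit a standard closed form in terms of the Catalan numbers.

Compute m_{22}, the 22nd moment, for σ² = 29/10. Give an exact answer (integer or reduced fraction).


By the scaled semicircle moment identity, m_{2k} = σ^{2k} · C_k with k = 11.
C_11 = (1/(k+1)) · C(2k, k) = (1/12) · C(22, 11) = (1/12) · 705432 = 58786.
σ^{2k} = (σ²)^k = (29/10)^11 = 12200509765705829/100000000000.

Therefore m_{22} = σ^{22} · C_11 = (12200509765705829/100000000000) · 58786 = 358609583543391431797/50000000000.


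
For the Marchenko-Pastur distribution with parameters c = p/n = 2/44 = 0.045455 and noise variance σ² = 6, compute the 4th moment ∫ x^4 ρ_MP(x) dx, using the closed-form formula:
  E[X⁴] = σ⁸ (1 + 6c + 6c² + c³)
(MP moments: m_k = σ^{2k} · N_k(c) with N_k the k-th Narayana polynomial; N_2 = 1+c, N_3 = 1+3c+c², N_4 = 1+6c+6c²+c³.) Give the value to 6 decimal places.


E[X⁴] = σ⁸ (1 + 6c + 6c² + c³) (fourth MP moment). With σ² = 6 (so σ⁸ = 1296) and c = 2/44 = 0.045455: E[X⁴] = 1296 · (1 + 6·0.045455 + 6·(0.045455)² + (0.045455)³) = 1296 · 1.285218.

So E[X^4] = 1665.642374.


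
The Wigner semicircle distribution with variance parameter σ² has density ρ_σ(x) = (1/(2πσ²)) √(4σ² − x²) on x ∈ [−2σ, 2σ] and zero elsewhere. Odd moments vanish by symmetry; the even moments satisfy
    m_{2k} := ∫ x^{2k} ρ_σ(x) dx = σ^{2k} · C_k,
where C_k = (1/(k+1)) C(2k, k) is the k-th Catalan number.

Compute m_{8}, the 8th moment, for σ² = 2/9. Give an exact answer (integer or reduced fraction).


By the scaled semicircle moment identity, m_{2k} = σ^{2k} · C_k with k = 4.
C_4 = (1/(k+1)) · C(2k, k) = (1/5) · C(8, 4) = (1/5) · 70 = 14.
σ^{2k} = (σ²)^k = (2/9)^4 = 16/6561.

Therefore m_{8} = σ^{8} · C_4 = (16/6561) · 14 = 224/6561.


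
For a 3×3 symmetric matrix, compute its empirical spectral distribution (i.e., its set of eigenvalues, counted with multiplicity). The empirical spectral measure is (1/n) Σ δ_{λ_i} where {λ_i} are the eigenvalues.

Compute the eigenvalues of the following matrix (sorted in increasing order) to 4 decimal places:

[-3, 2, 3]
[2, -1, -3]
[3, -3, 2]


Since M is real symmetric, all three eigenvalues are real; they are the roots of det(λI − M) = λ³ − (tr M) λ² + s λ − det M, where s is the sum of the principal 2×2 minors.
tr M = -3 + (-1) + 2 = -2.
s = ((-3)·(-1) − 2²) + ((-3)·2 − 3²) + ((-1)·2 − (-3)²) = -1 + (-15) + (-11) = -27.
det M (expand along row 1) = (-3)·(-11) − 2·13 + 3·(-3) = -2.
Characteristic polynomial: λ³ + 2λ² − 27λ + 2 = 0.
Substitute λ = y + (tr M)/3 = y − 0.666667 to remove the quadratic term: y³ + p·y + q = 0 with p = s − (tr M)²/3 = -28.333333 and q = −2(tr M)³/27 + (tr M)·s/3 − det M = 20.592593.
Three real roots ⇒ use the trigonometric (Viète) form: r = 2√(−p/3) = 6.146363, φ = arccos(3q/(p·r)) = arccos(-0.354745) = 1.933438 rad.
y_k = r·cos(φ/3 − 2πk/3) for k = 0, 1, 2 gives y = 4.913481, 0.741167, -5.654648.
λ_k = y_k − 0.666667 gives λ = 4.2468, 0.0745, -6.3213 (check: the sum is -2.0000 = tr M).

Eigenvalues sorted in increasing order: [-6.3213, 0.0745, 4.2468].


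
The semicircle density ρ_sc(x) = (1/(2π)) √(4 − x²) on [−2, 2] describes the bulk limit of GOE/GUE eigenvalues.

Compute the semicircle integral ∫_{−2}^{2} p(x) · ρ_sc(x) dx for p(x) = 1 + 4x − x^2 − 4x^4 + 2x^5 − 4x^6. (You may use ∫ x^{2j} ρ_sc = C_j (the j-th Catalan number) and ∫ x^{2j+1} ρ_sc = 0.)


Write p(x) = Σ a_i x^i, split into monomials and integrate each against ρ_sc separately.
Using ∫ x^{2j} ρ_sc = C_j = (1/(j+1)) C(2j, j) (Catalan numbers) and ∫ x^{2j+1} ρ_sc = 0 (odd monomials vanish by symmetry):
  i = 0 (even): a_0 · C_{0} = 1 · 1 = 1
  i = 1 (odd): ∫ x^1 ρ_sc = 0 (vanishes)
  i = 2 (even): a_2 · C_{1} = -1 · 1 = -1
  i = 4 (even): a_4 · C_{2} = -4 · 2 = -8
  i = 5 (odd): ∫ x^5 ρ_sc = 0 (vanishes)
  i = 6 (even): a_6 · C_{3} = -4 · 5 = -20

Summing the contributions: ∫_{−2}^{2} p(x) ρ_sc(x) dx = 1 + (-1) + (-8) + (-20) = -28.


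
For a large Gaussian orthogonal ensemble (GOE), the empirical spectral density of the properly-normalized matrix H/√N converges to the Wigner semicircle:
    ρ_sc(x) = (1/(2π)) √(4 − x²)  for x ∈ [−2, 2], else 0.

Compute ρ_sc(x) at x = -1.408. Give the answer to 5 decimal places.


ρ_sc(x) = (1/(2π)) √(4 − x²). With x = -1.408:
  4 − x² = 4 − (-1.408)² = 4 − 1.982464 = 2.017536.
  √(4 − x²) = 1.420400.
  1/(2π) = 0.159155.
  ρ_sc(-1.408) = 0.159155 · 1.420400 = 0.226064.

Rounded to 5 decimal places: ρ_sc(-1.408) ≈ 0.22606.


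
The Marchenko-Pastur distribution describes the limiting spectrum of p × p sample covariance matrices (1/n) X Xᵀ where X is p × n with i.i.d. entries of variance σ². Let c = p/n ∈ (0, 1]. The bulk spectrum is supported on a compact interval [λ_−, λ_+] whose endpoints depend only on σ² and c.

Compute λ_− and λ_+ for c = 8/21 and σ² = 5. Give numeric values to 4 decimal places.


c = 8/21 = 0.380952; √c = 0.617213.
λ_− = σ² (1 − √c)² = 5 · (1 − 0.617213)² = 5 · (0.382787)² = 0.732628.
λ_+ = σ² (1 + √c)² = 5 · (1 + 0.617213)² = 5 · (1.617213)² = 13.076896.

Rounded to 4 decimal places: λ_− ≈ 0.7326, λ_+ ≈ 13.0769.


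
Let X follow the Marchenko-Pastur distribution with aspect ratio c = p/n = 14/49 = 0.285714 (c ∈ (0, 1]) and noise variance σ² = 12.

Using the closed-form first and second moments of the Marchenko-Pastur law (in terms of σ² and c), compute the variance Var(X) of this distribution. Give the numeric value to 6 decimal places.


Recall the MP moments m_1 = E[X] = σ² and m_2 = E[X²] = σ⁴ (1 + c).
m_1 = E[X] = σ² = 12, so m_1² = 144.
m_2 = E[X²] = σ⁴ (1 + c) = 144 · (1 + 0.285714) = 144 · 1.285714 = 185.142857.
(Note m_2 − m_1² simplifies to c · σ⁴ = 0.285714 · 144.)

Var(X) = m_2 − m_1² = 185.142857 − 144 = 41.142857.


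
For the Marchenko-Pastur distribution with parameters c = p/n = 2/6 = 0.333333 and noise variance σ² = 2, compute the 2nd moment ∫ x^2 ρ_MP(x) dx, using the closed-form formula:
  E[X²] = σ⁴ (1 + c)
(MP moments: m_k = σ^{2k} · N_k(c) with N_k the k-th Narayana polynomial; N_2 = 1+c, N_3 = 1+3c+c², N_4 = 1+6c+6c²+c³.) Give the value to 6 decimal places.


E[X²] = σ⁴ (1 + c) (second MP moment). With σ² = 2 (so σ⁴ = 4) and c = 2/6 = 0.333333: E[X²] = 4 · (1 + 0.333333) = 4 · 1.333333.

So E[X^2] = 5.333333.


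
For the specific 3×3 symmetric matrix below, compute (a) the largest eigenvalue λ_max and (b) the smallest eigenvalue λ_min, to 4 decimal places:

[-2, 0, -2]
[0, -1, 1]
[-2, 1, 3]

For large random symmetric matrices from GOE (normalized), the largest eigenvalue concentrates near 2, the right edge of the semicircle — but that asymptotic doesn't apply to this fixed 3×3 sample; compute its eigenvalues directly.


Since M is real symmetric, all three eigenvalues are real; they are the roots of det(λI − M) = λ³ − (tr M) λ² + s λ − det M, where s is the sum of the principal 2×2 minors.
tr M = -2 + (-1) + 3 = 0.
s = ((-2)·(-1) − 0²) + ((-2)·3 − (-2)²) + ((-1)·3 − 1²) = 2 + (-10) + (-4) = -12.
det M (expand along row 1) = (-2)·(-4) − 0·2 + (-2)·(-2) = 12.
Characteristic polynomial: λ³ − 12λ − 12 = 0.
Substitute λ = y + (tr M)/3 = y + 0.000000 to remove the quadratic term: y³ + p·y + q = 0 with p = s − (tr M)²/3 = -12.000000 and q = −2(tr M)³/27 + (tr M)·s/3 − det M = -12.000000.
Three real roots ⇒ use the trigonometric (Viète) form: r = 2√(−p/3) = 4.000000, φ = arccos(3q/(p·r)) = arccos(0.750000) = 0.722734 rad.
y_k = r·cos(φ/3 − 2πk/3) for k = 0, 1, 2 gives y = 3.884484, -1.115749, -2.768734.
λ_k = y_k + 0.000000 gives λ = 3.8845, -1.1157, -2.7687 (check: the sum is 0.0000 = tr M).

Hence λ_max = 3.8845 and λ_min = -2.7687.


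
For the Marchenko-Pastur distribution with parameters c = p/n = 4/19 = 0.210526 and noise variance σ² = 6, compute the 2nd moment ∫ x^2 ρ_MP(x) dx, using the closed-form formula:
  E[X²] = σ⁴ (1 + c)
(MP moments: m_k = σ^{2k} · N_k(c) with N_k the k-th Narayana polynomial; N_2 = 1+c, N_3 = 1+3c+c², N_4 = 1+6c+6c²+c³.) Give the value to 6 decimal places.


E[X²] = σ⁴ (1 + c) (second MP moment). With σ² = 6 (so σ⁴ = 36) and c = 4/19 = 0.210526: E[X²] = 36 · (1 + 0.210526) = 36 · 1.210526.

So E[X^2] = 43.578947.


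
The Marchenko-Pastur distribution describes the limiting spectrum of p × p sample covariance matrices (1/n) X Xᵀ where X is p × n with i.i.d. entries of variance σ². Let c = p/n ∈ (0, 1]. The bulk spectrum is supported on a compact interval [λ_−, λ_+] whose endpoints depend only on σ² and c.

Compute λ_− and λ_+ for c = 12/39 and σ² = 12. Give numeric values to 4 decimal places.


c = 12/39 = 0.307692; √c = 0.554700.
λ_− = σ² (1 − √c)² = 12 · (1 − 0.554700)² = 12 · (0.445300)² = 2.379503.
λ_+ = σ² (1 + √c)² = 12 · (1 + 0.554700)² = 12 · (1.554700)² = 29.005112.

Rounded to 4 decimal places: λ_− ≈ 2.3795, λ_+ ≈ 29.0051.


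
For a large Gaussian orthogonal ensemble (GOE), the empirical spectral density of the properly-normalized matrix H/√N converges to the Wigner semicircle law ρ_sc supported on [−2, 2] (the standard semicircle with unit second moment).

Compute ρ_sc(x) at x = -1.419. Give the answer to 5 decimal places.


ρ_sc(x) = (1/(2π)) √(4 − x²). With x = -1.419:
  4 − x² = 4 − (-1.419)² = 4 − 2.013561 = 1.986439.
  √(4 − x²) = 1.409411.
  1/(2π) = 0.159155.
  ρ_sc(-1.419) = 0.159155 · 1.409411 = 0.224315.

Rounded to 5 decimal places: ρ_sc(-1.419) ≈ 0.22431.


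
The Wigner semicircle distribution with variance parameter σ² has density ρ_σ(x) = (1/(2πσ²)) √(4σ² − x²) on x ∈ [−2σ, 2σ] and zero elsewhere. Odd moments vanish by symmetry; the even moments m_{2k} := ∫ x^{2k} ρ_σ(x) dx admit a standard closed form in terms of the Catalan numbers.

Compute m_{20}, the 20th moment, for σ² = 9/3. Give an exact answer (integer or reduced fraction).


By the scaled semicircle moment identity, m_{2k} = σ^{2k} · C_k with k = 10.
C_10 = (1/(k+1)) · C(2k, k) = (1/11) · C(20, 10) = (1/11) · 184756 = 16796.
σ^{2k} = (σ²)^k = (9/3)^10 = 59049.

Therefore m_{20} = σ^{20} · C_10 = 59049 · 16796 = 991787004.


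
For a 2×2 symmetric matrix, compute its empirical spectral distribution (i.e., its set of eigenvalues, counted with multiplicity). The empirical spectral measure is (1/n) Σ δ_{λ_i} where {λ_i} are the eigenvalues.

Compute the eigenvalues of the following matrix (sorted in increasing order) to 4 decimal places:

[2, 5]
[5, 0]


Since M is real symmetric, both eigenvalues are real; they are the roots of det(λI − M) = λ² − (tr M) λ + det M.
tr M = 2 + 0 = 2.
det M = 2·0 − 5² = 0 − 25 = -25.
Characteristic polynomial: λ² − 2λ − 25 = 0.
Discriminant Δ = (tr M)² − 4·det M = 4 − (-100) = 104; √Δ = 10.198039.
λ = (tr M ± √Δ)/2 = (2 ± 10.198039)/2, giving (tr M − √Δ)/2 = -4.0990 and (tr M + √Δ)/2 = 6.0990.

Eigenvalues sorted in increasing order: [-4.0990, 6.0990].


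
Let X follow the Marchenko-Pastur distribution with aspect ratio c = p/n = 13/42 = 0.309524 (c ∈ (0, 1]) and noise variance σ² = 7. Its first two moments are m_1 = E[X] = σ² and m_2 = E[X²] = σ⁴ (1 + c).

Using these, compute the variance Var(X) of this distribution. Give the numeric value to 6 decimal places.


m_1 = E[X] = σ² = 7, so m_1² = 49.
m_2 = E[X²] = σ⁴ (1 + c) = 49 · (1 + 0.309524) = 49 · 1.309524 = 64.166667.
(Note m_2 − m_1² simplifies to c · σ⁴ = 0.309524 · 49.)

Var(X) = m_2 − m_1² = 64.166667 − 49 = 15.166667.


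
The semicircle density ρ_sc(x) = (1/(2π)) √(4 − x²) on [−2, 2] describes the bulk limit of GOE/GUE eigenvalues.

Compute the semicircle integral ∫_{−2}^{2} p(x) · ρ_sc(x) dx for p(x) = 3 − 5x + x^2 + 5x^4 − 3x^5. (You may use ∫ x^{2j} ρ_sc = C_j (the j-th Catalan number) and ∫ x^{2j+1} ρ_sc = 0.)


Write p(x) = Σ a_i x^i, split into monomials and integrate each against ρ_sc separately.
Using ∫ x^{2j} ρ_sc = C_j = (1/(j+1)) C(2j, j) (Catalan numbers) and ∫ x^{2j+1} ρ_sc = 0 (odd monomials vanish by symmetry):
  i = 0 (even): a_0 · C_{0} = 3 · 1 = 3
  i = 1 (odd): ∫ x^1 ρ_sc = 0 (vanishes)
  i = 2 (even): a_2 · C_{1} = 1 · 1 = 1
  i = 4 (even): a_4 · C_{2} = 5 · 2 = 10
  i = 5 (odd): ∫ x^5 ρ_sc = 0 (vanishes)

Summing the contributions: ∫_{−2}^{2} p(x) ρ_sc(x) dx = 3 + 1 + 10 = 14.


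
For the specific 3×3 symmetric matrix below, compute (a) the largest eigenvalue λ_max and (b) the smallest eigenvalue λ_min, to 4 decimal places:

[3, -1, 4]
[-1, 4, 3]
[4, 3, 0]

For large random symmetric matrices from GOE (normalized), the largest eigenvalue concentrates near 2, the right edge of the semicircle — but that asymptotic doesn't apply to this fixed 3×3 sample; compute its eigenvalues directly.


Since M is real symmetric, all three eigenvalues are real; they are the roots of det(λI − M) = λ³ − (tr M) λ² + s λ − det M, where s is the sum of the principal 2×2 minors.
tr M = 3 + 4 + 0 = 7.
s = (3·4 − (-1)²) + (3·0 − 4²) + (4·0 − 3²) = 11 + (-16) + (-9) = -14.
det M (expand along row 1) = 3·(-9) − (-1)·(-12) + 4·(-19) = -115.
Characteristic polynomial: λ³ − 7λ² − 14λ + 115 = 0.
Substitute λ = y + (tr M)/3 = y + 2.333333 to remove the quadratic term: y³ + p·y + q = 0 with p = s − (tr M)²/3 = -30.333333 and q = −2(tr M)³/27 + (tr M)·s/3 − det M = 56.925926.
Three real roots ⇒ use the trigonometric (Viète) form: r = 2√(−p/3) = 6.359595, φ = arccos(3q/(p·r)) = arccos(-0.885282) = 2.657897 rad.
y_k = r·cos(φ/3 − 2πk/3) for k = 0, 1, 2 gives y = 4.022710, 2.254403, -6.277112.
λ_k = y_k + 2.333333 gives λ = 6.3560, 4.5877, -3.9438 (check: the sum is 7.0000 = tr M).

Hence λ_max = 6.3560 and λ_min = -3.9438.


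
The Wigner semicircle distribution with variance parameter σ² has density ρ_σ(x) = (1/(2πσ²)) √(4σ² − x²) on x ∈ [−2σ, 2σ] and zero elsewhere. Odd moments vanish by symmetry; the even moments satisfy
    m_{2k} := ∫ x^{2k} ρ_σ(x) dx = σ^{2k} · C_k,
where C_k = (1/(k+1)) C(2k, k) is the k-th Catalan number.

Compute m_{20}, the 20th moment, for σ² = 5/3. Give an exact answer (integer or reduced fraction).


By the scaled semicircle moment identity, m_{2k} = σ^{2k} · C_k with k = 10.
C_10 = (1/(k+1)) · C(2k, k) = (1/11) · C(20, 10) = (1/11) · 184756 = 16796.
σ^{2k} = (σ²)^k = (5/3)^10 = 9765625/59049.

Therefore m_{20} = σ^{20} · C_10 = (9765625/59049) · 16796 = 164023437500/59049.


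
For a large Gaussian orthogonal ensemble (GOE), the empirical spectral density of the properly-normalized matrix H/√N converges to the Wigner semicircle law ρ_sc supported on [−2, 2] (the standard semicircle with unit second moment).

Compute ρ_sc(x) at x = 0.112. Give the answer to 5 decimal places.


ρ_sc(x) = (1/(2π)) √(4 − x²). With x = 0.112:
  4 − x² = 4 − (0.112)² = 4 − 0.012544 = 3.987456.
  √(4 − x²) = 1.996862.
  1/(2π) = 0.159155.
  ρ_sc(0.112) = 0.159155 · 1.996862 = 0.317810.

Rounded to 5 decimal places: ρ_sc(0.112) ≈ 0.31781.


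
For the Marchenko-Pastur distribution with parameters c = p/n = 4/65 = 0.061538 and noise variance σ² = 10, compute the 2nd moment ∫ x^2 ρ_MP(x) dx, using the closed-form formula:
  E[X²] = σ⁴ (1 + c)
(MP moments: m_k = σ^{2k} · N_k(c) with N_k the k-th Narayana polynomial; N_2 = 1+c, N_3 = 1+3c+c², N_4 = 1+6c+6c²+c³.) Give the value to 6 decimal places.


E[X²] = σ⁴ (1 + c) (second MP moment). With σ² = 10 (so σ⁴ = 100) and c = 4/65 = 0.061538: E[X²] = 100 · (1 + 0.061538) = 100 · 1.061538.

So E[X^2] = 106.153846.


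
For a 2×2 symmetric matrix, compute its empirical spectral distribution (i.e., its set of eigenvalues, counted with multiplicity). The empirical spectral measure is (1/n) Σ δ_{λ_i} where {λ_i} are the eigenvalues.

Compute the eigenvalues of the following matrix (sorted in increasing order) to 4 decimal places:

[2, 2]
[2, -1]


Since M is real symmetric, both eigenvalues are real; they are the roots of det(λI − M) = λ² − (tr M) λ + det M.
tr M = 2 + (-1) = 1.
det M = 2·(-1) − 2² = -2 − 4 = -6.
Characteristic polynomial: λ² − λ − 6 = 0.
Discriminant Δ = (tr M)² − 4·det M = 1 − (-24) = 25; √Δ = 5.000000.
λ = (tr M ± √Δ)/2 = (1 ± 5.000000)/2, giving (tr M − √Δ)/2 = -2.0000 and (tr M + √Δ)/2 = 3.0000.

Eigenvalues sorted in increasing order: [-2.0000, 3.0000].


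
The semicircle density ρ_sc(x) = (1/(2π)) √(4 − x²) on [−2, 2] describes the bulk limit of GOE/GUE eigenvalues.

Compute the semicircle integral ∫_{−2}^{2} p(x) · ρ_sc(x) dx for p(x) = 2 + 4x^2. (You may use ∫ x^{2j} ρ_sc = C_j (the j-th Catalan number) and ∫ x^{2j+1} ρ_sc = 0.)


Write p(x) = Σ a_i x^i, split into monomials and integrate each against ρ_sc separately.
Using ∫ x^{2j} ρ_sc = C_j = (1/(j+1)) C(2j, j) (Catalan numbers) and ∫ x^{2j+1} ρ_sc = 0 (odd monomials vanish by symmetry):
  i = 0 (even): a_0 · C_{0} = 2 · 1 = 2
  i = 2 (even): a_2 · C_{1} = 4 · 1 = 4

Summing the contributions: ∫_{−2}^{2} p(x) ρ_sc(x) dx = 2 + 4 = 6.


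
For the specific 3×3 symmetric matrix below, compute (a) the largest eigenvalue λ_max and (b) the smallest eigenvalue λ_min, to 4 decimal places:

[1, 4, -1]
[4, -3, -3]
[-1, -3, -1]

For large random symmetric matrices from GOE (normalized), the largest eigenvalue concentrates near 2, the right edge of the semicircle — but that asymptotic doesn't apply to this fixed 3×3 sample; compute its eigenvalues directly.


Since M is real symmetric, all three eigenvalues are real; they are the roots of det(λI − M) = λ³ − (tr M) λ² + s λ − det M, where s is the sum of the principal 2×2 minors.
tr M = 1 + (-3) + (-1) = -3.
s = (1·(-3) − 4²) + (1·(-1) − (-1)²) + ((-3)·(-1) − (-3)²) = -19 + (-2) + (-6) = -27.
det M (expand along row 1) = 1·(-6) − 4·(-7) + (-1)·(-15) = 37.
Characteristic polynomial: λ³ + 3λ² − 27λ − 37 = 0.
Substitute λ = y + (tr M)/3 = y − 1.000000 to remove the quadratic term: y³ + p·y + q = 0 with p = s − (tr M)²/3 = -30.000000 and q = −2(tr M)³/27 + (tr M)·s/3 − det M = -8.000000.
Three real roots ⇒ use the trigonometric (Viète) form: r = 2√(−p/3) = 6.324555, φ = arccos(3q/(p·r)) = arccos(0.126491) = 1.443965 rad.
y_k = r·cos(φ/3 − 2πk/3) for k = 0, 1, 2 gives y = 5.605983, -0.267303, -5.338680.
λ_k = y_k − 1.000000 gives λ = 4.6060, -1.2673, -6.3387 (check: the sum is -3.0000 = tr M).

Hence λ_max = 4.6060 and λ_min = -6.3387.
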